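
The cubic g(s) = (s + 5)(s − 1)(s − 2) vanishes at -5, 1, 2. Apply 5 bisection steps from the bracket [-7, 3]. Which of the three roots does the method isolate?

-5

g(-2) = 36 > 0, so the root lies in [-7, -2]
g(-4.5) = 17.875 > 0, so the root lies in [-7, -4.5]
g(-5.75) = -39.234375 < 0, so the root lies in [-5.75, -4.5]
g(-5.125) = -5.4551 < 0, so the root lies in [-5.125, -4.5]
g(-4.8125) = 7.4246 > 0, so the root lies in [-5.125, -4.8125]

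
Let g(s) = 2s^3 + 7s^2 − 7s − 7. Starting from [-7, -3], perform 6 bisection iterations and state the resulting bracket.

[-4.1875, -4.125]

m = -5, g(m) = -47 (−); new bracket [-5, -3]
m = -4, g(m) = 5 (+); new bracket [-5, -4]
m = -4.5, g(m) = -16 (−); new bracket [-4.5, -4]
m = -4.25, g(m) = -4.3438 (−); new bracket [-4.25, -4]
m = -4.125, g(m) = 0.6055 (+); new bracket [-4.25, -4.125]
m = -4.1875, g(m) = -1.7983 (−); new bracket [-4.1875, -4.125]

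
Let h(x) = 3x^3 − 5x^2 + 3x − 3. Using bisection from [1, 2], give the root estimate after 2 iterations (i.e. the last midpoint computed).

h(1.5) = 0.375 > 0, so the root lies in [1, 1.5]
h(1.25) = -1.203125 < 0, so the root lies in [1.25, 1.5]

1.25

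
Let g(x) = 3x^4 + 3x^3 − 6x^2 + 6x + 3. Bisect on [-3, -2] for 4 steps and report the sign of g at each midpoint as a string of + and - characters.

midpoint -2.5: g = 20.8125 > 0 → [-2.5, -2]
midpoint -2.25: g = 1.839844 > 0 → [-2.25, -2]
midpoint -2.125: g = -4.458252 < 0 → [-2.25, -2.125]
midpoint -2.1875: g = -1.5454 < 0 → [-2.25, -2.1875]

++--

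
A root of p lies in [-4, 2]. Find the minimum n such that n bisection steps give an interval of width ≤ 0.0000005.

Width after n steps is 6/2^n. Need 2^n ≥ 6/0.0000005 = 12000000.
2^23 = 8388608 < 12000000 ≤ 2^24 = 16777216, so n = 24.

24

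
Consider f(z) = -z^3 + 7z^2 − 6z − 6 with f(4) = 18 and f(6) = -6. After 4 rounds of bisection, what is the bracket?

[5.75, 5.875]

f(5) = 14 > 0, so the root lies in [5, 6]
f(5.5) = 6.375 > 0, so the root lies in [5.5, 6]
f(5.75) = 0.828125 > 0, so the root lies in [5.75, 6]
f(5.875) = -2.4199 < 0, so the root lies in [5.75, 5.875]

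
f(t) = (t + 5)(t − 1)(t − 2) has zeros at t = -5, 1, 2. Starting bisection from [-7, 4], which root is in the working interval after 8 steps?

t = -1.5 gives f = 30.625, positive; keep [-7, -1.5]
t = -4.25 gives f = 24.609375, positive; keep [-7, -4.25]
t = -5.625 gives f = -31.572266, negative; keep [-5.625, -4.25]
t = -4.9375 gives f = 2.5745, positive; keep [-5.625, -4.9375]
t = -5.28125 gives f = -12.8631, negative; keep [-5.28125, -4.9375]
t = -5.109375 gives f = -4.7506, negative; keep [-5.109375, -4.9375]
t = -5.0234375 gives f = -0.9915, negative; keep [-5.0234375, -4.9375]
t = -4.98046875 gives f = 0.8154, positive; keep [-5.0234375, -4.98046875]

-5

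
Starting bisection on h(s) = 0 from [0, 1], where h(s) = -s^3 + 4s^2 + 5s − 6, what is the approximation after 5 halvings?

0.78125

midpoint 0.5: h = -2.625 < 0 → [0.5, 1]
midpoint 0.75: h = -0.421875 < 0 → [0.75, 1]
midpoint 0.875: h = 0.767578 > 0 → [0.75, 0.875]
midpoint 0.8125: h = 0.1667 > 0 → [0.75, 0.8125]
midpoint 0.78125: h = -0.1292 < 0 → [0.78125, 0.8125]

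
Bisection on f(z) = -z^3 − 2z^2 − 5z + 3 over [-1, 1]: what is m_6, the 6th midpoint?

midpoint 0: f = 3 > 0 → [0, 1]
midpoint 0.5: f = -0.125 < 0 → [0, 0.5]
midpoint 0.25: f = 1.609375 > 0 → [0.25, 0.5]
midpoint 0.375: f = 0.791 > 0 → [0.375, 0.5]
midpoint 0.4375: f = 0.3459 > 0 → [0.4375, 0.5]
midpoint 0.46875: f = 0.1138 > 0 → [0.46875, 0.5]

0.46875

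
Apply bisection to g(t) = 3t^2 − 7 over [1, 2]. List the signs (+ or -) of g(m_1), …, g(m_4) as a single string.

g(1.5) = -0.25 < 0, so the root lies in [1.5, 2]
g(1.75) = 2.1875 > 0, so the root lies in [1.5, 1.75]
g(1.625) = 0.921875 > 0, so the root lies in [1.5, 1.625]
g(1.5625) = 0.3242 > 0, so the root lies in [1.5, 1.5625]

-+++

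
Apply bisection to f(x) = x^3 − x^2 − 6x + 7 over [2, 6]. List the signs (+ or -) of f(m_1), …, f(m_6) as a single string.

f(4) = 31 > 0, so the root lies in [2, 4]
f(3) = 7 > 0, so the root lies in [2, 3]
f(2.5) = 1.375 > 0, so the root lies in [2, 2.5]
f(2.25) = -0.1719 < 0, so the root lies in [2.25, 2.5]
f(2.375) = 0.5059 > 0, so the root lies in [2.25, 2.375]
f(2.3125) = 0.1438 > 0, so the root lies in [2.25, 2.3125]

+++-++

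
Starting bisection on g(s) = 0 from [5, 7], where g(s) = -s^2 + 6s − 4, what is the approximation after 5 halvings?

5.1875

midpoint 6: g = -4 < 0 → [5, 6]
midpoint 5.5: g = -1.25 < 0 → [5, 5.5]
midpoint 5.25: g = -0.0625 < 0 → [5, 5.25]
midpoint 5.125: g = 0.4844 > 0 → [5.125, 5.25]
midpoint 5.1875: g = 0.2148 > 0 → [5.1875, 5.25]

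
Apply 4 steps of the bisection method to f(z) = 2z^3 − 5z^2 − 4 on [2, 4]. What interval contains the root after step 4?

[2.75, 2.875]

midpoint 3: f = 5 > 0 → [2, 3]
midpoint 2.5: f = -4 < 0 → [2.5, 3]
midpoint 2.75: f = -0.21875 < 0 → [2.75, 3]
midpoint 2.875: f = 2.1992 > 0 → [2.75, 2.875]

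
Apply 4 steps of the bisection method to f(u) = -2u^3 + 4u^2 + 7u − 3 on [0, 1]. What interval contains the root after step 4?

[0.3125, 0.375]

midpoint 0.5: f = 1.25 > 0 → [0, 0.5]
midpoint 0.25: f = -1.03125 < 0 → [0.25, 0.5]
midpoint 0.375: f = 0.082031 > 0 → [0.25, 0.375]
midpoint 0.3125: f = -0.4829 < 0 → [0.3125, 0.375]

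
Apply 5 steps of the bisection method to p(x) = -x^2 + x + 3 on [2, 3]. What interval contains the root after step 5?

p(2.5) = -0.75 < 0, so the root lies in [2, 2.5]
p(2.25) = 0.1875 > 0, so the root lies in [2.25, 2.5]
p(2.375) = -0.265625 < 0, so the root lies in [2.25, 2.375]
p(2.3125) = -0.0352 < 0, so the root lies in [2.25, 2.3125]
p(2.28125) = 0.0771 > 0, so the root lies in [2.28125, 2.3125]

[2.28125, 2.3125]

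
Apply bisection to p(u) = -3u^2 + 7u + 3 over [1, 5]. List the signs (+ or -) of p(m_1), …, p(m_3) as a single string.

-++

midpoint 3: p = -3 < 0 → [1, 3]
midpoint 2: p = 5 > 0 → [2, 3]
midpoint 2.5: p = 1.75 > 0 → [2.5, 3]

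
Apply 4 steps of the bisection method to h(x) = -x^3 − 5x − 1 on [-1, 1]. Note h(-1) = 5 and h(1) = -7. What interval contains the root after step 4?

[-0.25, -0.125]

midpoint 0: h = -1 < 0 → [-1, 0]
midpoint -0.5: h = 1.625 > 0 → [-0.5, 0]
midpoint -0.25: h = 0.265625 > 0 → [-0.25, 0]
midpoint -0.125: h = -0.373 < 0 → [-0.25, -0.125]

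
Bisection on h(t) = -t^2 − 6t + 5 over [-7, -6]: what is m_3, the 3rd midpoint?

-6.625

t = -6.5 gives h = 1.75, positive; keep [-7, -6.5]
t = -6.75 gives h = -0.0625, negative; keep [-6.75, -6.5]
t = -6.625 gives h = 0.859375, positive; keep [-6.75, -6.625]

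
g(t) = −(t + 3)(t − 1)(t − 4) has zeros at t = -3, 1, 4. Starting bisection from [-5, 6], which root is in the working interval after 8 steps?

-3

g(0.5) = -6.125 < 0, so the root lies in [-5, 0.5]
g(-2.25) = -15.234375 < 0, so the root lies in [-5, -2.25]
g(-3.625) = 22.041016 > 0, so the root lies in [-3.625, -2.25]
g(-2.9375) = -1.7073 < 0, so the root lies in [-3.625, -2.9375]
g(-3.28125) = 8.7674 > 0, so the root lies in [-3.28125, -2.9375]
g(-3.109375) = 3.1954 > 0, so the root lies in [-3.109375, -2.9375]
g(-3.0234375) = 0.6623 > 0, so the root lies in [-3.0234375, -2.9375]
g(-2.98046875) = -0.5427 < 0, so the root lies in [-3.0234375, -2.98046875]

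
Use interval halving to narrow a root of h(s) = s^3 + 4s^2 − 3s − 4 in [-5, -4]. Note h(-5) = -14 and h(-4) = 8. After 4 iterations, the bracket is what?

[-4.5, -4.4375]

h(-4.5) = -0.625 < 0, so the root lies in [-4.5, -4]
h(-4.25) = 4.234375 > 0, so the root lies in [-4.5, -4.25]
h(-4.375) = 1.947266 > 0, so the root lies in [-4.5, -4.375]
h(-4.4375) = 0.6975 > 0, so the root lies in [-4.5, -4.4375]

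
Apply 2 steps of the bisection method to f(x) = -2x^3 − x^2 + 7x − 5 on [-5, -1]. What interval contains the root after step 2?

[-3, -2]

midpoint -3: f = 19 > 0 → [-3, -1]
midpoint -2: f = -7 < 0 → [-3, -2]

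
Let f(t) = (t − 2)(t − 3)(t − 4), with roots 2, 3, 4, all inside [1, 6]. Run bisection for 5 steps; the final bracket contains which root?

f(3.5) = -0.375 < 0, so the root lies in [3.5, 6]
f(4.75) = 3.609375 > 0, so the root lies in [3.5, 4.75]
f(4.125) = 0.298828 > 0, so the root lies in [3.5, 4.125]
f(3.8125) = -0.2761 < 0, so the root lies in [3.8125, 4.125]
f(3.96875) = -0.0596 < 0, so the root lies in [3.96875, 4.125]

4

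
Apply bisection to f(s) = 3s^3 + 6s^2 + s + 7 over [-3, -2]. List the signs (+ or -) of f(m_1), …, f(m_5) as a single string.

-+--+

s = -2.5 gives f = -4.875, negative; keep [-2.5, -2]
s = -2.25 gives f = 0.953125, positive; keep [-2.5, -2.25]
s = -2.375 gives f = -1.720703, negative; keep [-2.375, -2.25]
s = -2.3125 gives f = -0.3259, negative; keep [-2.3125, -2.25]
s = -2.28125 gives f = 0.3278, positive; keep [-2.3125, -2.28125]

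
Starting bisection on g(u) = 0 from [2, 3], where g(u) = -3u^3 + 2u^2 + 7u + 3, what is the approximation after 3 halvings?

2.125

g(2.5) = -13.875 < 0, so the root lies in [2, 2.5]
g(2.25) = -5.296875 < 0, so the root lies in [2, 2.25]
g(2.125) = -1.880859 < 0, so the root lies in [2, 2.125]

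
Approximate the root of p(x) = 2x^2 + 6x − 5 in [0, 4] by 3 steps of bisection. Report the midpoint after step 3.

midpoint 2: p = 15 > 0 → [0, 2]
midpoint 1: p = 3 > 0 → [0, 1]
midpoint 0.5: p = -1.5 < 0 → [0.5, 1]

0.5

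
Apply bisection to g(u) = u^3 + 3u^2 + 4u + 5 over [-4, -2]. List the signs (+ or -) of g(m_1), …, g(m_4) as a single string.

---+

m = -3, g(m) = -7 (−); new bracket [-3, -2]
m = -2.5, g(m) = -1.875 (−); new bracket [-2.5, -2]
m = -2.25, g(m) = -0.203125 (−); new bracket [-2.25, -2]
m = -2.125, g(m) = 0.4512 (+); new bracket [-2.25, -2.125]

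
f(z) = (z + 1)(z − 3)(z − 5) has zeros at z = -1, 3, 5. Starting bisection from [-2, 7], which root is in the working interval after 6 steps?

f(2.5) = 4.375 > 0, so the root lies in [-2, 2.5]
f(0.25) = 16.328125 > 0, so the root lies in [-2, 0.25]
f(-0.875) = 2.845703 > 0, so the root lies in [-2, -0.875]
f(-1.4375) = -12.4978 < 0, so the root lies in [-1.4375, -0.875]
f(-1.15625) = -3.998 < 0, so the root lies in [-1.15625, -0.875]
f(-1.015625) = -0.3774 < 0, so the root lies in [-1.015625, -0.875]

-1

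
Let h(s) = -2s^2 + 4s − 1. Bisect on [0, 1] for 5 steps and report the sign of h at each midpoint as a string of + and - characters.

s = 0.5 gives h = 0.5, positive; keep [0, 0.5]
s = 0.25 gives h = -0.125, negative; keep [0.25, 0.5]
s = 0.375 gives h = 0.21875, positive; keep [0.25, 0.375]
s = 0.3125 gives h = 0.0547, positive; keep [0.25, 0.3125]
s = 0.28125 gives h = -0.0332, negative; keep [0.28125, 0.3125]

+-++-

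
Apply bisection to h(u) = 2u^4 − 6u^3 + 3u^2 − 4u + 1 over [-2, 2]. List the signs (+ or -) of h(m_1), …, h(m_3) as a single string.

u = 0 gives h = 1, positive; keep [0, 2]
u = 1 gives h = -4, negative; keep [0, 1]
u = 0.5 gives h = -0.875, negative; keep [0, 0.5]

+--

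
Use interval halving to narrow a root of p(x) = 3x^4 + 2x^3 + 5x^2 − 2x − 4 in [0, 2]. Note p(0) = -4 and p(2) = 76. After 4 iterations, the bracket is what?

m = 1, p(m) = 4 (+); new bracket [0, 1]
m = 0.5, p(m) = -3.3125 (−); new bracket [0.5, 1]
m = 0.75, p(m) = -0.894531 (−); new bracket [0.75, 1]
m = 0.875, p(m) = 1.1765 (+); new bracket [0.75, 0.875]

[0.75, 0.875]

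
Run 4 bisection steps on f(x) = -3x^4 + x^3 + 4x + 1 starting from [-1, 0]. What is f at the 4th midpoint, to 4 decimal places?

0.2397

x = -0.5 gives f = -1.3125, negative; keep [-0.5, 0]
x = -0.25 gives f = -0.027344, negative; keep [-0.25, 0]
x = -0.125 gives f = 0.497314, positive; keep [-0.25, -0.125]
x = -0.1875 gives f = 0.2397, positive; keep [-0.25, -0.1875]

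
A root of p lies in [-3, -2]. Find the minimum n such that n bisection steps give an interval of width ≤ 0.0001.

Width after n steps is 1/2^n. Need 2^n ≥ 1/0.0001 = 10000.
2^13 = 8192 < 10000 ≤ 2^14 = 16384, so n = 14.

14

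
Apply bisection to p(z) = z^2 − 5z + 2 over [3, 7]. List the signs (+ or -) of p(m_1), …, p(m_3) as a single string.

+--

midpoint 5: p = 2 > 0 → [3, 5]
midpoint 4: p = -2 < 0 → [4, 5]
midpoint 4.5: p = -0.25 < 0 → [4.5, 5]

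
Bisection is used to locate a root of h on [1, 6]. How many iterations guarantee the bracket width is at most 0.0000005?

Width after n steps is 5/2^n. Need 2^n ≥ 5/0.0000005 = 10000000.
2^23 = 8388608 < 10000000 ≤ 2^24 = 16777216, so n = 24.

24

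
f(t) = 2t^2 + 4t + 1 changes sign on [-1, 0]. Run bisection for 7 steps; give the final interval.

t = -0.5 gives f = -0.5, negative; keep [-0.5, 0]
t = -0.25 gives f = 0.125, positive; keep [-0.5, -0.25]
t = -0.375 gives f = -0.21875, negative; keep [-0.375, -0.25]
t = -0.3125 gives f = -0.0547, negative; keep [-0.3125, -0.25]
t = -0.28125 gives f = 0.0332, positive; keep [-0.3125, -0.28125]
t = -0.296875 gives f = -0.0112, negative; keep [-0.296875, -0.28125]
t = -0.2890625 gives f = 0.0109, positive; keep [-0.296875, -0.2890625]

[-0.296875, -0.2890625]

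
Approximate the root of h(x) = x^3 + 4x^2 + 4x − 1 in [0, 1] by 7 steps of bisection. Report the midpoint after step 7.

0.2109375

midpoint 0.5: h = 2.125 > 0 → [0, 0.5]
midpoint 0.25: h = 0.265625 > 0 → [0, 0.25]
midpoint 0.125: h = -0.435547 < 0 → [0.125, 0.25]
midpoint 0.1875: h = -0.1028 < 0 → [0.1875, 0.25]
midpoint 0.21875: h = 0.0769 > 0 → [0.1875, 0.21875]
midpoint 0.203125: h = -0.0141 < 0 → [0.203125, 0.21875]
midpoint 0.2109375: h = 0.0311 > 0 → [0.203125, 0.2109375]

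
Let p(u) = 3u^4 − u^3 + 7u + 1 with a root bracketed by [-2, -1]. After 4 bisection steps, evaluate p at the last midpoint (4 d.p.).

0.3277

p(-1.5) = 9.0625 > 0, so the root lies in [-1.5, -1]
p(-1.25) = 1.527344 > 0, so the root lies in [-1.25, -1]
p(-1.125) = -0.645752 < 0, so the root lies in [-1.25, -1.125]
p(-1.1875) = 0.3277 > 0, so the root lies in [-1.1875, -1.125]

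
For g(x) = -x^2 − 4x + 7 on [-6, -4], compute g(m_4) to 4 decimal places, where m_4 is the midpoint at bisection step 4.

-0.3906

x = -5 gives g = 2, positive; keep [-6, -5]
x = -5.5 gives g = -1.25, negative; keep [-5.5, -5]
x = -5.25 gives g = 0.4375, positive; keep [-5.5, -5.25]
x = -5.375 gives g = -0.3906, negative; keep [-5.375, -5.25]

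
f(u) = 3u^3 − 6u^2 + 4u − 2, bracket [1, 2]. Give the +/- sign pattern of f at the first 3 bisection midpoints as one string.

midpoint 1.5: f = 0.625 > 0 → [1, 1.5]
midpoint 1.25: f = -0.515625 < 0 → [1.25, 1.5]
midpoint 1.375: f = -0.044922 < 0 → [1.375, 1.5]

+--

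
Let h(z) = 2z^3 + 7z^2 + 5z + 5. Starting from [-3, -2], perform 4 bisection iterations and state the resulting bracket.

[-3, -2.9375]

h(-2.5) = 5 > 0, so the root lies in [-3, -2.5]
h(-2.75) = 2.59375 > 0, so the root lies in [-3, -2.75]
h(-2.875) = 0.957031 > 0, so the root lies in [-3, -2.875]
h(-2.9375) = 0.02 > 0, so the root lies in [-3, -2.9375]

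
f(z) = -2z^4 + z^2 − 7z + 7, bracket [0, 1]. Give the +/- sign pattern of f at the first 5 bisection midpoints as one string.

midpoint 0.5: f = 3.625 > 0 → [0.5, 1]
midpoint 0.75: f = 1.679688 > 0 → [0.75, 1]
midpoint 0.875: f = 0.468262 > 0 → [0.875, 1]
midpoint 0.9375: f = -0.2285 < 0 → [0.875, 0.9375]
midpoint 0.90625: f = 0.1285 > 0 → [0.90625, 0.9375]

+++-+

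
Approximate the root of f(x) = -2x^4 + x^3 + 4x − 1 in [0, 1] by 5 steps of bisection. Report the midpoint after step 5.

0.21875

midpoint 0.5: f = 1 > 0 → [0, 0.5]
midpoint 0.25: f = 0.007812 > 0 → [0, 0.25]
midpoint 0.125: f = -0.498535 < 0 → [0.125, 0.25]
midpoint 0.1875: f = -0.2459 < 0 → [0.1875, 0.25]
midpoint 0.21875: f = -0.1191 < 0 → [0.21875, 0.25]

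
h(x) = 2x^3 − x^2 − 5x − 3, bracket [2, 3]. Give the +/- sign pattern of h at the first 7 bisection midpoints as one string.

x = 2.5 gives h = 9.5, positive; keep [2, 2.5]
x = 2.25 gives h = 3.46875, positive; keep [2, 2.25]
x = 2.125 gives h = 1.050781, positive; keep [2, 2.125]
x = 2.0625 gives h = -0.019, negative; keep [2.0625, 2.125]
x = 2.09375 gives h = 0.5046, positive; keep [2.0625, 2.09375]
x = 2.078125 gives h = 0.24, positive; keep [2.0625, 2.078125]
x = 2.0703125 gives h = 0.1098, positive; keep [2.0625, 2.0703125]

+++-+++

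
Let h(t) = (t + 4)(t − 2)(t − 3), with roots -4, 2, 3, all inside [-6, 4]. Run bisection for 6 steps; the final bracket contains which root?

m = -1, h(m) = 36 (+); new bracket [-6, -1]
m = -3.5, h(m) = 17.875 (+); new bracket [-6, -3.5]
m = -4.75, h(m) = -39.234375 (−); new bracket [-4.75, -3.5]
m = -4.125, h(m) = -5.4551 (−); new bracket [-4.125, -3.5]
m = -3.8125, h(m) = 7.4246 (+); new bracket [-4.125, -3.8125]
m = -3.96875, h(m) = 1.2998 (+); new bracket [-4.125, -3.96875]

-4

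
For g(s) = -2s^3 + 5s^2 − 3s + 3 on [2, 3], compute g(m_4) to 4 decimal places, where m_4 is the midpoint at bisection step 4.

midpoint 2.5: g = -4.5 < 0 → [2, 2.5]
midpoint 2.25: g = -1.21875 < 0 → [2, 2.25]
midpoint 2.125: g = 0.011719 > 0 → [2.125, 2.25]
midpoint 2.1875: g = -0.5718 < 0 → [2.125, 2.1875]

-0.5718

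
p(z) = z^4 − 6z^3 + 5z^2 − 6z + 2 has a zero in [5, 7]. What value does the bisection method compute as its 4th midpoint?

5.375

z = 6 gives p = 146, positive; keep [5, 6]
z = 5.5 gives p = 37.0625, positive; keep [5, 5.5]
z = 5.25 gives p = -0.214844, negative; keep [5.25, 5.5]
z = 5.375 gives p = 17.1487, positive; keep [5.25, 5.375]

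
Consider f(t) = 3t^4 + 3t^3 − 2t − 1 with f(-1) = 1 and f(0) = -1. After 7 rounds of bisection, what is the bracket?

[-0.6484375, -0.640625]

f(-0.5) = -0.1875 < 0, so the root lies in [-1, -0.5]
f(-0.75) = 0.183594 > 0, so the root lies in [-0.75, -0.5]
f(-0.625) = -0.024658 < 0, so the root lies in [-0.75, -0.625]
f(-0.6875) = 0.0704 > 0, so the root lies in [-0.6875, -0.625]
f(-0.65625) = 0.021 > 0, so the root lies in [-0.65625, -0.625]
f(-0.640625) = -0.0022 < 0, so the root lies in [-0.65625, -0.640625]
f(-0.6484375) = 0.0093 > 0, so the root lies in [-0.6484375, -0.640625]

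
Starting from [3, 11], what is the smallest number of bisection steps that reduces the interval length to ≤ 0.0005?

14

Width after n steps is 8/2^n. Need 2^n ≥ 8/0.0005 = 16000.
2^13 = 8192 < 16000 ≤ 2^14 = 16384, so n = 14.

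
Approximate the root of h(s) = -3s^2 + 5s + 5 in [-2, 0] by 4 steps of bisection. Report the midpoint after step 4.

midpoint -1: h = -3 < 0 → [-1, 0]
midpoint -0.5: h = 1.75 > 0 → [-1, -0.5]
midpoint -0.75: h = -0.4375 < 0 → [-0.75, -0.5]
midpoint -0.625: h = 0.7031 > 0 → [-0.75, -0.625]

-0.625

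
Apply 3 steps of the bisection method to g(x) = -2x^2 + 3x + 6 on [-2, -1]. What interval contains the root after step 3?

x = -1.5 gives g = -3, negative; keep [-1.5, -1]
x = -1.25 gives g = -0.875, negative; keep [-1.25, -1]
x = -1.125 gives g = 0.09375, positive; keep [-1.25, -1.125]

[-1.25, -1.125]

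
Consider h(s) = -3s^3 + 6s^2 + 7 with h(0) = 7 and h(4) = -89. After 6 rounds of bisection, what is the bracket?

[2.375, 2.4375]

h(2) = 7 > 0, so the root lies in [2, 4]
h(3) = -20 < 0, so the root lies in [2, 3]
h(2.5) = -2.375 < 0, so the root lies in [2, 2.5]
h(2.25) = 3.2031 > 0, so the root lies in [2.25, 2.5]
h(2.375) = 0.6543 > 0, so the root lies in [2.375, 2.5]
h(2.4375) = -0.7981 < 0, so the root lies in [2.375, 2.4375]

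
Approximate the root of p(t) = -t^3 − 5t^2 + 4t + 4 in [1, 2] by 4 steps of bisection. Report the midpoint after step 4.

t = 1.5 gives p = -4.625, negative; keep [1, 1.5]
t = 1.25 gives p = -0.765625, negative; keep [1, 1.25]
t = 1.125 gives p = 0.748047, positive; keep [1.125, 1.25]
t = 1.1875 gives p = 0.0247, positive; keep [1.1875, 1.25]

1.1875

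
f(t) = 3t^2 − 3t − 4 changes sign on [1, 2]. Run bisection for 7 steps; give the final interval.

m = 1.5, f(m) = -1.75 (−); new bracket [1.5, 2]
m = 1.75, f(m) = -0.0625 (−); new bracket [1.75, 2]
m = 1.875, f(m) = 0.921875 (+); new bracket [1.75, 1.875]
m = 1.8125, f(m) = 0.418 (+); new bracket [1.75, 1.8125]
m = 1.78125, f(m) = 0.1748 (+); new bracket [1.75, 1.78125]
m = 1.765625, f(m) = 0.0554 (+); new bracket [1.75, 1.765625]
m = 1.7578125, f(m) = -0.0037 (−); new bracket [1.7578125, 1.765625]

[1.7578125, 1.765625]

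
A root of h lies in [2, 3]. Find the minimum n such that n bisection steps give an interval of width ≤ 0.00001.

Width after n steps is 1/2^n. Need 2^n ≥ 1/0.00001 = 100000.
2^16 = 65536 < 100000 ≤ 2^17 = 131072, so n = 17.

17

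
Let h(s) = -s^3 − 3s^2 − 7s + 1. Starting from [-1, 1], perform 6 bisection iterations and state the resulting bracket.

s = 0 gives h = 1, positive; keep [0, 1]
s = 0.5 gives h = -3.375, negative; keep [0, 0.5]
s = 0.25 gives h = -0.953125, negative; keep [0, 0.25]
s = 0.125 gives h = 0.0762, positive; keep [0.125, 0.25]
s = 0.1875 gives h = -0.4246, negative; keep [0.125, 0.1875]
s = 0.15625 gives h = -0.1708, negative; keep [0.125, 0.15625]

[0.125, 0.15625]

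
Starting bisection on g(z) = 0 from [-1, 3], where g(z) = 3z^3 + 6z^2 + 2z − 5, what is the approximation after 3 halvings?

midpoint 1: g = 6 > 0 → [-1, 1]
midpoint 0: g = -5 < 0 → [0, 1]
midpoint 0.5: g = -2.125 < 0 → [0.5, 1]

0.5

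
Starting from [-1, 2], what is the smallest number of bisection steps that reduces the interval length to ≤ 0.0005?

Width after n steps is 3/2^n. Need 2^n ≥ 3/0.0005 = 6000.
2^12 = 4096 < 6000 ≤ 2^13 = 8192, so n = 13.

13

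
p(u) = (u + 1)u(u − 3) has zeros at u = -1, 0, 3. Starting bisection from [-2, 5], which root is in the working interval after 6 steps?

3

midpoint 1.5: p = -5.625 < 0 → [1.5, 5]
midpoint 3.25: p = 3.453125 > 0 → [1.5, 3.25]
midpoint 2.375: p = -5.009766 < 0 → [2.375, 3.25]
midpoint 2.8125: p = -2.0105 < 0 → [2.8125, 3.25]
midpoint 3.03125: p = 0.3819 > 0 → [2.8125, 3.03125]
midpoint 2.921875: p = -0.8953 < 0 → [2.921875, 3.03125]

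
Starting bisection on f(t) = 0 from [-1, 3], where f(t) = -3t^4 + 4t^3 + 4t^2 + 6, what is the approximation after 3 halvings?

midpoint 1: f = 11 > 0 → [1, 3]
midpoint 2: f = 6 > 0 → [2, 3]
midpoint 2.5: f = -23.6875 < 0 → [2, 2.5]

2.5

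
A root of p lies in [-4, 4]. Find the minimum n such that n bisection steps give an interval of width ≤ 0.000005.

21

Width after n steps is 8/2^n. Need 2^n ≥ 8/0.000005 = 1600000.
2^20 = 1048576 < 1600000 ≤ 2^21 = 2097152, so n = 21.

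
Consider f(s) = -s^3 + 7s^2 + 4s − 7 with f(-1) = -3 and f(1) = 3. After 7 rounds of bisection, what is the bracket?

m = 0, f(m) = -7 (−); new bracket [0, 1]
m = 0.5, f(m) = -3.375 (−); new bracket [0.5, 1]
m = 0.75, f(m) = -0.484375 (−); new bracket [0.75, 1]
m = 0.875, f(m) = 1.1895 (+); new bracket [0.75, 0.875]
m = 0.8125, f(m) = 0.3347 (+); new bracket [0.75, 0.8125]
m = 0.78125, f(m) = -0.0794 (−); new bracket [0.78125, 0.8125]
m = 0.796875, f(m) = 0.1265 (+); new bracket [0.78125, 0.796875]

[0.78125, 0.796875]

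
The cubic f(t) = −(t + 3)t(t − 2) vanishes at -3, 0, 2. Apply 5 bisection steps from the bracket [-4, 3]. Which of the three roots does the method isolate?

-3

f(-0.5) = -3.125 < 0, so the root lies in [-4, -0.5]
f(-2.25) = -7.171875 < 0, so the root lies in [-4, -2.25]
f(-3.125) = 2.001953 > 0, so the root lies in [-3.125, -2.25]
f(-2.6875) = -3.9368 < 0, so the root lies in [-3.125, -2.6875]
f(-2.90625) = -1.3368 < 0, so the root lies in [-3.125, -2.90625]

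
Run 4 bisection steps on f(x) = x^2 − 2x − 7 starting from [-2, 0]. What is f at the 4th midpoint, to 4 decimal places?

0.2656

f(-1) = -4 < 0, so the root lies in [-2, -1]
f(-1.5) = -1.75 < 0, so the root lies in [-2, -1.5]
f(-1.75) = -0.4375 < 0, so the root lies in [-2, -1.75]
f(-1.875) = 0.2656 > 0, so the root lies in [-1.875, -1.75]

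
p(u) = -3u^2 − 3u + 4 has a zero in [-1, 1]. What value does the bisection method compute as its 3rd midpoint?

0.75

u = 0 gives p = 4, positive; keep [0, 1]
u = 0.5 gives p = 1.75, positive; keep [0.5, 1]
u = 0.75 gives p = 0.0625, positive; keep [0.75, 1]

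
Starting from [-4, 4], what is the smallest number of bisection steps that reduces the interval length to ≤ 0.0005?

14

Width after n steps is 8/2^n. Need 2^n ≥ 8/0.0005 = 16000.
2^13 = 8192 < 16000 ≤ 2^14 = 16384, so n = 14.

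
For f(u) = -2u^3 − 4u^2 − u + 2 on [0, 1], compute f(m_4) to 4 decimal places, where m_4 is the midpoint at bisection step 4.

m = 0.5, f(m) = 0.25 (+); new bracket [0.5, 1]
m = 0.75, f(m) = -1.84375 (−); new bracket [0.5, 0.75]
m = 0.625, f(m) = -0.675781 (−); new bracket [0.5, 0.625]
m = 0.5625, f(m) = -0.1841 (−); new bracket [0.5, 0.5625]

-0.1841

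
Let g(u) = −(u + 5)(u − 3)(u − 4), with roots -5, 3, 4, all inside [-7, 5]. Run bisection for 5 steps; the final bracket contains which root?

u = -1 gives g = -80, negative; keep [-7, -1]
u = -4 gives g = -56, negative; keep [-7, -4]
u = -5.5 gives g = 40.375, positive; keep [-5.5, -4]
u = -4.75 gives g = -16.9531, negative; keep [-5.5, -4.75]
u = -5.125 gives g = 9.2676, positive; keep [-5.125, -4.75]

-5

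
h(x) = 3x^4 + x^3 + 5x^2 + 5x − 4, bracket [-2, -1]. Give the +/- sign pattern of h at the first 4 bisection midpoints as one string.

+++-

m = -1.5, h(m) = 11.5625 (+); new bracket [-1.5, -1]
m = -1.25, h(m) = 2.933594 (+); new bracket [-1.25, -1]
m = -1.125, h(m) = 0.084717 (+); new bracket [-1.125, -1]
m = -1.0625, h(m) = -1.0441 (−); new bracket [-1.125, -1.0625]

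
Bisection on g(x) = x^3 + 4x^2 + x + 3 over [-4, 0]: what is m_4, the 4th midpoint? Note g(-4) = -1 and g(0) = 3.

x = -2 gives g = 9, positive; keep [-4, -2]
x = -3 gives g = 9, positive; keep [-4, -3]
x = -3.5 gives g = 5.625, positive; keep [-4, -3.5]
x = -3.75 gives g = 2.7656, positive; keep [-4, -3.75]

-3.75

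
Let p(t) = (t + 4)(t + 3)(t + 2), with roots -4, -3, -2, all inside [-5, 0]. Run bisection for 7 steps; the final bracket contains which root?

-2

midpoint -2.5: p = -0.375 < 0 → [-2.5, 0]
midpoint -1.25: p = 3.609375 > 0 → [-2.5, -1.25]
midpoint -1.875: p = 0.298828 > 0 → [-2.5, -1.875]
midpoint -2.1875: p = -0.2761 < 0 → [-2.1875, -1.875]
midpoint -2.03125: p = -0.0596 < 0 → [-2.03125, -1.875]
midpoint -1.953125: p = 0.1004 > 0 → [-2.03125, -1.953125]
midpoint -1.9921875: p = 0.0158 > 0 → [-2.03125, -1.9921875]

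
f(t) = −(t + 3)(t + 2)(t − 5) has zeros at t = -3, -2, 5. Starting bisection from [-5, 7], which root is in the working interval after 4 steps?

5

f(1) = 48 > 0, so the root lies in [1, 7]
f(4) = 42 > 0, so the root lies in [4, 7]
f(5.5) = -31.875 < 0, so the root lies in [4, 5.5]
f(4.75) = 13.0781 > 0, so the root lies in [4.75, 5.5]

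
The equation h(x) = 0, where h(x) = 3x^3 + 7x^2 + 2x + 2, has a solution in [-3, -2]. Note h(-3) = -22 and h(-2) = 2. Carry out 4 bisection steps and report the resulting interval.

[-2.1875, -2.125]

midpoint -2.5: h = -6.125 < 0 → [-2.5, -2]
midpoint -2.25: h = -1.234375 < 0 → [-2.25, -2]
midpoint -2.125: h = 0.572266 > 0 → [-2.25, -2.125]
midpoint -2.1875: h = -0.2815 < 0 → [-2.1875, -2.125]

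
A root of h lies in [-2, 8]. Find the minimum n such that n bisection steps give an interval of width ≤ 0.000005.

21

Width after n steps is 10/2^n. Need 2^n ≥ 10/0.000005 = 2000000.
2^20 = 1048576 < 2000000 ≤ 2^21 = 2097152, so n = 21.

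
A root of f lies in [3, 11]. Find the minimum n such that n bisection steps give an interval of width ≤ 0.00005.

Width after n steps is 8/2^n. Need 2^n ≥ 8/0.00005 = 160000.
2^17 = 131072 < 160000 ≤ 2^18 = 262144, so n = 18.

18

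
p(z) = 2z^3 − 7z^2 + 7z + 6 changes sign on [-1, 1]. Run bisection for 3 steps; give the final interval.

[-0.75, -0.5]

m = 0, p(m) = 6 (+); new bracket [-1, 0]
m = -0.5, p(m) = 0.5 (+); new bracket [-1, -0.5]
m = -0.75, p(m) = -4.03125 (−); new bracket [-0.75, -0.5]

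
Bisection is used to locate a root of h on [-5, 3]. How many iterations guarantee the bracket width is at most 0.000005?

Width after n steps is 8/2^n. Need 2^n ≥ 8/0.000005 = 1600000.
2^20 = 1048576 < 1600000 ≤ 2^21 = 2097152, so n = 21.

21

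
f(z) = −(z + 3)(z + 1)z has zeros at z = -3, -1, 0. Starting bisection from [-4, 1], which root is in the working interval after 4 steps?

z = -1.5 gives f = -1.125, negative; keep [-4, -1.5]
z = -2.75 gives f = -1.203125, negative; keep [-4, -2.75]
z = -3.375 gives f = 3.005859, positive; keep [-3.375, -2.75]
z = -3.0625 gives f = 0.3948, positive; keep [-3.0625, -2.75]

-3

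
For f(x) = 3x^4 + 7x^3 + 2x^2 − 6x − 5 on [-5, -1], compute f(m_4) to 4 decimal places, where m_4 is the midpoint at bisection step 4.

-0.7227

f(-3) = 85 > 0, so the root lies in [-3, -1]
f(-2) = 7 > 0, so the root lies in [-2, -1]
f(-1.5) = 0.0625 > 0, so the root lies in [-1.5, -1]
f(-1.25) = -0.7227 < 0, so the root lies in [-1.5, -1.25]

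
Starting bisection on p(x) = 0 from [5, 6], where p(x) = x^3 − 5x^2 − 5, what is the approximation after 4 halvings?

5.1875

m = 5.5, p(m) = 10.125 (+); new bracket [5, 5.5]
m = 5.25, p(m) = 1.890625 (+); new bracket [5, 5.25]
m = 5.125, p(m) = -1.716797 (−); new bracket [5.125, 5.25]
m = 5.1875, p(m) = 0.0457 (+); new bracket [5.125, 5.1875]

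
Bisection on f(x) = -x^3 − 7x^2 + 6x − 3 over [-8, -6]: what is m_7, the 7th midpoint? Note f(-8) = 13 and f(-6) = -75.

-7.828125

x = -7 gives f = -45, negative; keep [-8, -7]
x = -7.5 gives f = -19.875, negative; keep [-8, -7.5]
x = -7.75 gives f = -4.453125, negative; keep [-8, -7.75]
x = -7.875 gives f = 4.0137, positive; keep [-7.875, -7.75]
x = -7.8125 gives f = -0.2839, negative; keep [-7.875, -7.8125]
x = -7.84375 gives f = 1.8487, positive; keep [-7.84375, -7.8125]
x = -7.828125 gives f = 0.7784, positive; keep [-7.828125, -7.8125]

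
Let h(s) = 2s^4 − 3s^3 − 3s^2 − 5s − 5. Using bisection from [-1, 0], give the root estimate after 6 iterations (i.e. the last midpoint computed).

s = -0.5 gives h = -2.75, negative; keep [-1, -0.5]
s = -0.75 gives h = -1.039062, negative; keep [-1, -0.75]
s = -0.875 gives h = 0.260254, positive; keep [-0.875, -0.75]
s = -0.8125 gives h = -0.4372, negative; keep [-0.875, -0.8125]
s = -0.84375 gives h = -0.1013, negative; keep [-0.875, -0.84375]
s = -0.859375 gives h = 0.0761, positive; keep [-0.859375, -0.84375]

-0.859375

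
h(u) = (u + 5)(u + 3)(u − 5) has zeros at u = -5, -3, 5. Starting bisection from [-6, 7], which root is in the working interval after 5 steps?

h(0.5) = -86.625 < 0, so the root lies in [0.5, 7]
h(3.75) = -73.828125 < 0, so the root lies in [3.75, 7]
h(5.375) = 32.583984 > 0, so the root lies in [3.75, 5.375]
h(4.5625) = -31.6384 < 0, so the root lies in [4.5625, 5.375]
h(4.96875) = -2.4825 < 0, so the root lies in [4.96875, 5.375]

5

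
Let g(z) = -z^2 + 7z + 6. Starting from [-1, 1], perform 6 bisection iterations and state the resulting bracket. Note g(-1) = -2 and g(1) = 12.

z = 0 gives g = 6, positive; keep [-1, 0]
z = -0.5 gives g = 2.25, positive; keep [-1, -0.5]
z = -0.75 gives g = 0.1875, positive; keep [-1, -0.75]
z = -0.875 gives g = -0.8906, negative; keep [-0.875, -0.75]
z = -0.8125 gives g = -0.3477, negative; keep [-0.8125, -0.75]
z = -0.78125 gives g = -0.0791, negative; keep [-0.78125, -0.75]

[-0.78125, -0.75]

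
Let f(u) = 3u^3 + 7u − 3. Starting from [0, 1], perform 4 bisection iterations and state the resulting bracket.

[0.375, 0.4375]

f(0.5) = 0.875 > 0, so the root lies in [0, 0.5]
f(0.25) = -1.203125 < 0, so the root lies in [0.25, 0.5]
f(0.375) = -0.216797 < 0, so the root lies in [0.375, 0.5]
f(0.4375) = 0.3137 > 0, so the root lies in [0.375, 0.4375]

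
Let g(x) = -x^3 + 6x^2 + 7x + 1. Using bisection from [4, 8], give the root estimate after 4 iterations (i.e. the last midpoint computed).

7.25

g(6) = 43 > 0, so the root lies in [6, 8]
g(7) = 1 > 0, so the root lies in [7, 8]
g(7.5) = -30.875 < 0, so the root lies in [7, 7.5]
g(7.25) = -13.9531 < 0, so the root lies in [7, 7.25]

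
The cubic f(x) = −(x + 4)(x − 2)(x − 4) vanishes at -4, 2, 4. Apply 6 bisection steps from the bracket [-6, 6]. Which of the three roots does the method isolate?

f(0) = -32 < 0, so the root lies in [-6, 0]
f(-3) = -35 < 0, so the root lies in [-6, -3]
f(-4.5) = 27.625 > 0, so the root lies in [-4.5, -3]
f(-3.75) = -11.1406 < 0, so the root lies in [-4.5, -3.75]
f(-4.125) = 6.2207 > 0, so the root lies in [-4.125, -3.75]
f(-3.9375) = -2.9456 < 0, so the root lies in [-4.125, -3.9375]

-4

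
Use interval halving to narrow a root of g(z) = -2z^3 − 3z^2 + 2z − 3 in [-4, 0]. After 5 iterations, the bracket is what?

[-2.25, -2.125]

midpoint -2: g = -3 < 0 → [-4, -2]
midpoint -3: g = 18 > 0 → [-3, -2]
midpoint -2.5: g = 4.5 > 0 → [-2.5, -2]
midpoint -2.25: g = 0.0938 > 0 → [-2.25, -2]
midpoint -2.125: g = -1.6055 < 0 → [-2.25, -2.125]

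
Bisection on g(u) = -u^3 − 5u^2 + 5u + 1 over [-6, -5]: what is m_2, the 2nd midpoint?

-5.75

midpoint -5.5: g = -11.375 < 0 → [-6, -5.5]
midpoint -5.75: g = -2.953125 < 0 → [-6, -5.75]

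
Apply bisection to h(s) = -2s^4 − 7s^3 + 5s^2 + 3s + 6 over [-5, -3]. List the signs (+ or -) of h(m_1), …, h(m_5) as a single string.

+---+

m = -4, h(m) = 10 (+); new bracket [-5, -4]
m = -4.5, h(m) = -88.5 (−); new bracket [-4.5, -4]
m = -4.25, h(m) = -31.585938 (−); new bracket [-4.25, -4]
m = -4.125, h(m) = -9.0337 (−); new bracket [-4.125, -4]
m = -4.0625, h(m) = 0.904 (+); new bracket [-4.125, -4.0625]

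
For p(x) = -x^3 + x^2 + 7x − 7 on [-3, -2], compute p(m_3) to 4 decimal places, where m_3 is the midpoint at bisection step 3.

-0.3965

p(-2.5) = -2.625 < 0, so the root lies in [-3, -2.5]
p(-2.75) = 2.109375 > 0, so the root lies in [-2.75, -2.5]
p(-2.625) = -0.396484 < 0, so the root lies in [-2.75, -2.625]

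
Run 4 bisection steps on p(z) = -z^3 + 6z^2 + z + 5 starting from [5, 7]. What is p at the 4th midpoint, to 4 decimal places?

midpoint 6: p = 11 > 0 → [6, 7]
midpoint 6.5: p = -9.625 < 0 → [6, 6.5]
midpoint 6.25: p = 1.484375 > 0 → [6.25, 6.5]
midpoint 6.375: p = -3.8652 < 0 → [6.25, 6.375]

-3.8652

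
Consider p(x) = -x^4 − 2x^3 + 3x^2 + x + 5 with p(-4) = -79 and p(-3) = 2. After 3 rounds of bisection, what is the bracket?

[-3.125, -3]

p(-3.5) = -26.0625 < 0, so the root lies in [-3.5, -3]
p(-3.25) = -9.472656 < 0, so the root lies in [-3.25, -3]
p(-3.125) = -3.1604 < 0, so the root lies in [-3.125, -3]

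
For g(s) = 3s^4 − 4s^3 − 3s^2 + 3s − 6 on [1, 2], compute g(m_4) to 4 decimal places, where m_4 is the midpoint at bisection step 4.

g(1.5) = -6.5625 < 0, so the root lies in [1.5, 2]
g(1.75) = -3.238281 < 0, so the root lies in [1.75, 2]
g(1.875) = -0.210205 < 0, so the root lies in [1.875, 2]
g(1.9375) = 1.7334 > 0, so the root lies in [1.875, 1.9375]

1.7334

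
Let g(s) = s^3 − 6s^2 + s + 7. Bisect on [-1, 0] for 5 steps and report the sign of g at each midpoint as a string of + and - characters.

midpoint -0.5: g = 4.875 > 0 → [-1, -0.5]
midpoint -0.75: g = 2.453125 > 0 → [-1, -0.75]
midpoint -0.875: g = 0.861328 > 0 → [-1, -0.875]
midpoint -0.9375: g = -0.0349 < 0 → [-0.9375, -0.875]
midpoint -0.90625: g = 0.4217 > 0 → [-0.9375, -0.90625]

+++-+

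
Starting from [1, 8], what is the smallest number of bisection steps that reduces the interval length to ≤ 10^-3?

Width after n steps is 7/2^n. Need 2^n ≥ 7/10^-3 = 7000.
2^12 = 4096 < 7000 ≤ 2^13 = 8192, so n = 13.

13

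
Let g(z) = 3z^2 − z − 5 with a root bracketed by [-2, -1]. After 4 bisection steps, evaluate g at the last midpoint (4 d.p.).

0.4180

m = -1.5, g(m) = 3.25 (+); new bracket [-1.5, -1]
m = -1.25, g(m) = 0.9375 (+); new bracket [-1.25, -1]
m = -1.125, g(m) = -0.078125 (−); new bracket [-1.25, -1.125]
m = -1.1875, g(m) = 0.418 (+); new bracket [-1.1875, -1.125]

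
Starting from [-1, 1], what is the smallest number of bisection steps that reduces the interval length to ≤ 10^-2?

Width after n steps is 2/2^n. Need 2^n ≥ 2/10^-2 = 200.
2^7 = 128 < 200 ≤ 2^8 = 256, so n = 8.

8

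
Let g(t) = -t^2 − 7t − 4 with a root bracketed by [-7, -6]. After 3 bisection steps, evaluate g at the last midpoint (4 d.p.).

midpoint -6.5: g = -0.75 < 0 → [-6.5, -6]
midpoint -6.25: g = 0.6875 > 0 → [-6.5, -6.25]
midpoint -6.375: g = -0.015625 < 0 → [-6.375, -6.25]

-0.0156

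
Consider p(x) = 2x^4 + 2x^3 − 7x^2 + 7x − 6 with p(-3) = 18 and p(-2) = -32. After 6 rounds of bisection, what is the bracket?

[-2.828125, -2.8125]

midpoint -2.5: p = -20.375 < 0 → [-3, -2.5]
midpoint -2.75: p = -5.398438 < 0 → [-3, -2.75]
midpoint -2.875: p = 5.129395 > 0 → [-2.875, -2.75]
midpoint -2.8125: p = -0.4121 < 0 → [-2.875, -2.8125]
midpoint -2.84375: p = 2.2874 > 0 → [-2.84375, -2.8125]
midpoint -2.828125: p = 0.9201 > 0 → [-2.828125, -2.8125]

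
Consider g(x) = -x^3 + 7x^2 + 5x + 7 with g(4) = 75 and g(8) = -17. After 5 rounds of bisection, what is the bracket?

x = 6 gives g = 73, positive; keep [6, 8]
x = 7 gives g = 42, positive; keep [7, 8]
x = 7.5 gives g = 16.375, positive; keep [7.5, 8]
x = 7.75 gives g = 0.7031, positive; keep [7.75, 8]
x = 7.875 gives g = -7.8887, negative; keep [7.75, 7.875]

[7.75, 7.875]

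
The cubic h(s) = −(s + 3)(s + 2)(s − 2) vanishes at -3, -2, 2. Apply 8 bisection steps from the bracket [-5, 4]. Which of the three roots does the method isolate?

s = -0.5 gives h = 9.375, positive; keep [-0.5, 4]
s = 1.75 gives h = 4.453125, positive; keep [1.75, 4]
s = 2.875 gives h = -25.060547, negative; keep [1.75, 2.875]
s = 2.3125 gives h = -7.1594, negative; keep [1.75, 2.3125]
s = 2.03125 gives h = -0.6338, negative; keep [1.75, 2.03125]
s = 1.890625 gives h = 2.0811, positive; keep [1.890625, 2.03125]
s = 1.9609375 gives h = 0.7676, positive; keep [1.9609375, 2.03125]
s = 1.99609375 gives h = 0.078, positive; keep [1.99609375, 2.03125]

2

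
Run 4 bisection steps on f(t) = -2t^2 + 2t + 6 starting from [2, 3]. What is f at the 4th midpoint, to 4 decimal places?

f(2.5) = -1.5 < 0, so the root lies in [2, 2.5]
f(2.25) = 0.375 > 0, so the root lies in [2.25, 2.5]
f(2.375) = -0.53125 < 0, so the root lies in [2.25, 2.375]
f(2.3125) = -0.0703 < 0, so the root lies in [2.25, 2.3125]

-0.0703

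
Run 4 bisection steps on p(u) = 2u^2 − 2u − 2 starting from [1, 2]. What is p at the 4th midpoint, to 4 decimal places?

-0.2422

m = 1.5, p(m) = -0.5 (−); new bracket [1.5, 2]
m = 1.75, p(m) = 0.625 (+); new bracket [1.5, 1.75]
m = 1.625, p(m) = 0.03125 (+); new bracket [1.5, 1.625]
m = 1.5625, p(m) = -0.2422 (−); new bracket [1.5625, 1.625]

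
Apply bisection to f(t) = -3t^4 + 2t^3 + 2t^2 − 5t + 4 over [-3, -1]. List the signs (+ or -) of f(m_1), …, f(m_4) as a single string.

--+-

midpoint -2: f = -42 < 0 → [-2, -1]
midpoint -1.5: f = -5.9375 < 0 → [-1.5, -1]
midpoint -1.25: f = 2.144531 > 0 → [-1.5, -1.25]
midpoint -1.375: f = -1.2664 < 0 → [-1.375, -1.25]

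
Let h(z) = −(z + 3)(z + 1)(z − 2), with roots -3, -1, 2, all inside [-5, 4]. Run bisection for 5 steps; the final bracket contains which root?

midpoint -0.5: h = 3.125 > 0 → [-0.5, 4]
midpoint 1.75: h = 3.265625 > 0 → [1.75, 4]
midpoint 2.875: h = -19.919922 < 0 → [1.75, 2.875]
midpoint 2.3125: h = -5.4993 < 0 → [1.75, 2.3125]
midpoint 2.03125: h = -0.4766 < 0 → [1.75, 2.03125]

2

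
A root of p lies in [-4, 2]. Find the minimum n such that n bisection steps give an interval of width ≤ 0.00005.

Width after n steps is 6/2^n. Need 2^n ≥ 6/0.00005 = 120000.
2^16 = 65536 < 120000 ≤ 2^17 = 131072, so n = 17.

17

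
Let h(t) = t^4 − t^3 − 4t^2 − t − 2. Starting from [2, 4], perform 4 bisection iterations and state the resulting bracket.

[2.625, 2.75]

m = 3, h(m) = 13 (+); new bracket [2, 3]
m = 2.5, h(m) = -6.0625 (−); new bracket [2.5, 3]
m = 2.75, h(m) = 1.394531 (+); new bracket [2.5, 2.75]
m = 2.625, h(m) = -2.7947 (−); new bracket [2.625, 2.75]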